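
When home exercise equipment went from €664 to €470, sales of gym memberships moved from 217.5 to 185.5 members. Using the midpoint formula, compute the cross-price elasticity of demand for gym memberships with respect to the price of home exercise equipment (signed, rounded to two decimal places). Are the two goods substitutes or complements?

0.46; substitutes

%ΔQ_{gym memberships} = (185.5 − 217.5)/avg = -32/201.5 = -0.158808…
%ΔP_{home exercise equipment} = (470 − 664)/avg = -194/567 = -0.342151…
E_cross = (-32/201.5) / (-194/567) = 0.4641…
E_cross > 0 ⇒ the goods are substitutes.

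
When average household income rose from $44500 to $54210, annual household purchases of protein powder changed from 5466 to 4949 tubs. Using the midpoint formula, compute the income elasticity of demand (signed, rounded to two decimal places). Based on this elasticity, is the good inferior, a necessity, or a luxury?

-0.50; inferior

%ΔQ = (4949 − 5466)/[( 5466 + 4949)/2] = -517/5207.5 = -0.099279…
%ΔIncome = (54210 − 44500)/[( 44500 + 54210)/2] = 9710/49355 = 0.196737…
E_income = (-517/5207.5) / (9710/49355) = -0.5046…
E_income < 0 ⇒ inferior good.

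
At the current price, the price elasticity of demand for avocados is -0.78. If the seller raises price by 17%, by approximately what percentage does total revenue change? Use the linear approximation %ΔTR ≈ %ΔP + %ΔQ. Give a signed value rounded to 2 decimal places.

+3.74%

%ΔQ ≈ Ed × %ΔP = (-0.78) × (+17%) = -13.2600%
%ΔTR ≈ %ΔP + %ΔQ = (+17%) + (-13.2600%) = +3.7400%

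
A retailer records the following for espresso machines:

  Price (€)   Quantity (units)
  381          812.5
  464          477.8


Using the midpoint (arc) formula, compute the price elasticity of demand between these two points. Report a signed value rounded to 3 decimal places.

%ΔQ = (477.8 − 812.5) / [(812.5 + 477.8)/2] = -334.7/645.15 = -0.518794…
%ΔP = (464 − 381) / [(381 + 464)/2] = 83/422.5 = 0.196449…
Arc Ed = %ΔQ / %ΔP = (-334.7/645.15) / (83/422.5) = -2.64084…

-2.641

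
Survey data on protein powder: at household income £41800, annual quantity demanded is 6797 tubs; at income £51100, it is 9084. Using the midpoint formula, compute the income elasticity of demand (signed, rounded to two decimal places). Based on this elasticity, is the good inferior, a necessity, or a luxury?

1.44; luxury

%ΔQ = (9084 − 6797)/[( 6797 + 9084)/2] = 2287/7940.5 = 0.288017…
%ΔIncome = (51100 − 41800)/[( 41800 + 51100)/2] = 9300/46450 = 0.200215…
E_income = (2287/7940.5) / (9300/46450) = 1.4385…
E_income > 1 ⇒ normal good, luxury.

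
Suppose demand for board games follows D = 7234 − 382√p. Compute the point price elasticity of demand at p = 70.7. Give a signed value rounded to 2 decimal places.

-0.40

dD/dp = −382/(2√p) = -22.7156. At p = 70.7, D = 4022.02.
Ed = (dD/dp)·(p/D) = (-22.7156) × (70.7/4022.02) = -0.3992…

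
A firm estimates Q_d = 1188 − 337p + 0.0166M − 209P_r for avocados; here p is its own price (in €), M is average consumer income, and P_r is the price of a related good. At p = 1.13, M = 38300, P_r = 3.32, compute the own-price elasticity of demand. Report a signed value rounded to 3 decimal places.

-0.508

At the given values, Q_d = 1188 − 337(1.13) + 0.0166(38300) − 209(3.32) = 749.09.
∂Q_d/∂p = −337.
E = (-337) × (1.13/749.09) = -0.50836…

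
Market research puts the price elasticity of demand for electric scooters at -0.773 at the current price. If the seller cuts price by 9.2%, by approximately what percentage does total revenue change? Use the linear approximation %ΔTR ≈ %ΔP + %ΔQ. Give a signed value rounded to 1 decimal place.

%ΔQ ≈ Ed × %ΔP = (-0.773) × (-9.2%) = +7.1116%
%ΔTR ≈ %ΔP + %ΔQ = (-9.2%) + (+7.1116%) = -2.0884%

-2.1%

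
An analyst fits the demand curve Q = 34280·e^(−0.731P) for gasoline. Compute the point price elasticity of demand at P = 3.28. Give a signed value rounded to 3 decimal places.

dQ/dP = −0.731·Q = -2278.55. At P = 3.28, Q = 3117.03.
Ed = (dQ/dP)·(P/Q) = (-2278.55) × (3.28/3117.03) = -2.39768

-2.398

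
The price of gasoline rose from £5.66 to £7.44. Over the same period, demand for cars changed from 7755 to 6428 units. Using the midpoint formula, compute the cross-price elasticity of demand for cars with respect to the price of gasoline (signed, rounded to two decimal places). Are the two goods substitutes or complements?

-0.69; complements

%ΔQ_{cars} = (6428 − 7755)/avg = -1327/7091.5 = -0.187125…
%ΔP_{gasoline} = (7.44 − 5.66)/avg = 1.78/6.55 = 0.271755…
E_cross = (-1327/7091.5) / (1.78/6.55) = -0.6885…
E_cross < 0 ⇒ the goods are complements.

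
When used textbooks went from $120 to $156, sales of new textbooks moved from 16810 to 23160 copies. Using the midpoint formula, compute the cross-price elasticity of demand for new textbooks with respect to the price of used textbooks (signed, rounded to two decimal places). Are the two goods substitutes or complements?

1.22; substitutes

%ΔQ_{new textbooks} = (23160 − 16810)/avg = 6350/19985 = 0.317738…
%ΔP_{used textbooks} = (156 − 120)/avg = 36/138 = 0.260869…
E_cross = (6350/19985) / (36/138) = 1.2179…
E_cross > 0 ⇒ the goods are substitutes.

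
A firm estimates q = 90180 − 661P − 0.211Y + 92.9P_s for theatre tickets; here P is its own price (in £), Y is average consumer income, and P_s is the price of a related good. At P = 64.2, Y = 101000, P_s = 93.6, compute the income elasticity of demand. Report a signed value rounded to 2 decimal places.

-0.61

At the given values, q = 90180 − 661(64.2) − 0.211(101000) + 92.9(93.6) = 35128.24.
∂q/∂Y = -0.211.
E = (-0.211) × (101000/35128.24) = -0.6066…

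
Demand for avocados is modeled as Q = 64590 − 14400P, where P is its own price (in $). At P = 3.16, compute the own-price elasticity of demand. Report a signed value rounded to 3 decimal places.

At the given values, Q = 64590 − 14400(3.16) = 19086.
∂Q/∂P = −14400.
E = (-14400) × (3.16/19086) = -2.38415…

-2.384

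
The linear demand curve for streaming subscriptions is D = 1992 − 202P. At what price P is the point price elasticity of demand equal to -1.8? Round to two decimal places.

Ed = −202P/(1992 − 202P). Set this equal to -1.8:
202P = 1.8·(1992 − 202P) ⇒ 202P(1 + 1.8) = 1.8·1992
P = 1.8·1992 / (202·2.8) = 6.3394…

6.34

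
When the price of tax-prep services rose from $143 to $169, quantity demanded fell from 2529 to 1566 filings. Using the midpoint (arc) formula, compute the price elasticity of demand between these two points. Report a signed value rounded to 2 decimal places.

-2.82

%ΔQ = (1566 − 2529) / [(2529 + 1566)/2] = -963/2047.5 = -0.470329…
%ΔP = (169 − 143) / [(143 + 169)/2] = 26/156 = 0.166666…
Arc Ed = %ΔQ / %ΔP = (-963/2047.5) / (26/156) = -2.8219…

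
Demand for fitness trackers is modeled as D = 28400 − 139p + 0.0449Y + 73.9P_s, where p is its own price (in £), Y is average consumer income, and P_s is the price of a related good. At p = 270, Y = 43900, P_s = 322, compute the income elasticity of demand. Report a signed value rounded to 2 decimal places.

0.12

At the given values, D = 28400 − 139(270) + 0.0449(43900) + 73.9(322) = 16636.91.
∂D/∂Y = 0.0449.
E = (0.0449) × (43900/16636.91) = 0.1184…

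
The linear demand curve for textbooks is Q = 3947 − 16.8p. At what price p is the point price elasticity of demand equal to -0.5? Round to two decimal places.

Ed = −16.8p/(3947 − 16.8p). Set this equal to -0.5:
16.8p = 0.5·(3947 − 16.8p) ⇒ 16.8p(1 + 0.5) = 0.5·3947
p = 0.5·3947 / (16.8·1.5) = 78.3134…

78.31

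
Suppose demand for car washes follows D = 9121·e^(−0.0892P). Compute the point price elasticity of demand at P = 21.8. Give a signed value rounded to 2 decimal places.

dD/dP = −0.0892·D = -116.385. At P = 21.8, D = 1304.76.
Ed = (dD/dP)·(P/D) = (-116.385) × (21.8/1304.76) = -1.9445…

-1.94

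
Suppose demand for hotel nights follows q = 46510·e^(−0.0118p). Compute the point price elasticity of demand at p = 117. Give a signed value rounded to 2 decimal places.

-1.38

dq/dp = −0.0118·q = -137.988. At p = 117, q = 11693.9.
Ed = (dq/dp)·(p/q) = (-137.988) × (117/11693.9) = -1.3806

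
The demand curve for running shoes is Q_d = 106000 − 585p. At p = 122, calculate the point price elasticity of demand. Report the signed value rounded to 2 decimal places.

-2.06

dQ_d/dp = −585. At p = 122, Q_d = 106000 − 585(122) = 34630.
Ed = (dQ_d/dp)·(p/Q_d) = −585 × (122/34630) = -2.0609…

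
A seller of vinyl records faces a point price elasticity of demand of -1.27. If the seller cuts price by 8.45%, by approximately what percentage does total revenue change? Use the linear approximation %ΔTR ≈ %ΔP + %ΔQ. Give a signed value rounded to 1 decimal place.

+2.3%

%ΔQ ≈ Ed × %ΔP = (-1.27) × (-8.45%) = +10.7315%
%ΔTR ≈ %ΔP + %ΔQ = (-8.45%) + (+10.7315%) = +2.2815%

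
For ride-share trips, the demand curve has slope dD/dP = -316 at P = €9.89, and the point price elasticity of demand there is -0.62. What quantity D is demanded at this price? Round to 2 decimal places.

5040.71

Ed = (dD/dP)·(P/D) ⇒ D = (dD/dP)·P/Ed = (-316)·9.89/(-0.62) = 5040.7096…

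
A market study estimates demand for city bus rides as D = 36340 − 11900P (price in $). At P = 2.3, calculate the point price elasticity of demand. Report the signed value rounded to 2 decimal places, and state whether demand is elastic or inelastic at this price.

dD/dP = −11900. At P = 2.3, D = 36340 − 11900(2.3) = 8970.
Ed = (dD/dP)·(P/D) = −11900 × (2.3/8970) = -3.0512…
|Ed| = 3.05 > 1, so demand is elastic.

-3.05; elastic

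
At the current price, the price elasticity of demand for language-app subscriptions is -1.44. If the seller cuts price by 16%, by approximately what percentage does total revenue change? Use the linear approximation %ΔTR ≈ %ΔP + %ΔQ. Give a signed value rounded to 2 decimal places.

%ΔQ ≈ Ed × %ΔP = (-1.44) × (-16%) = +23.0400%
%ΔTR ≈ %ΔP + %ΔQ = (-16%) + (+23.0400%) = +7.0400%

+7.04%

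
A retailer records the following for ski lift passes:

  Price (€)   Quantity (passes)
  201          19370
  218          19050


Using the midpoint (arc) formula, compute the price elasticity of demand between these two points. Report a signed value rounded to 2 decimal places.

-0.21

%ΔQ = (19050 − 19370) / [(19370 + 19050)/2] = -320/19210 = -0.016657…
%ΔP = (218 − 201) / [(201 + 218)/2] = 17/209.5 = 0.081145…
Arc Ed = %ΔQ / %ΔP = (-320/19210) / (17/209.5) = -0.2052…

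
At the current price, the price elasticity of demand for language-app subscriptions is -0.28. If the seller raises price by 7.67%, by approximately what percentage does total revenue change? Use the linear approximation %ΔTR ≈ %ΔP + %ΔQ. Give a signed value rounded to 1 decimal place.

+5.5%

%ΔQ ≈ Ed × %ΔP = (-0.28) × (+7.67%) = -2.1476%
%ΔTR ≈ %ΔP + %ΔQ = (+7.67%) + (-2.1476%) = +5.5224%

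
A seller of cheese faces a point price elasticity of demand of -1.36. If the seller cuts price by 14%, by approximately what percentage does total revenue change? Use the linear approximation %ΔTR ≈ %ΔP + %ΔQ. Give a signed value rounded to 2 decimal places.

%ΔQ ≈ Ed × %ΔP = (-1.36) × (-14%) = +19.0400%
%ΔTR ≈ %ΔP + %ΔQ = (-14%) + (+19.0400%) = +5.0400%

+5.04%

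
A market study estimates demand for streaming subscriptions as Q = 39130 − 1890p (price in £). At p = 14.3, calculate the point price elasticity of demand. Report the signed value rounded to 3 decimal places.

dQ/dp = −1890. At p = 14.3, Q = 39130 − 1890(14.3) = 12103.
Ed = (dQ/dp)·(p/Q) = −1890 × (14.3/12103) = -2.23308…

-2.233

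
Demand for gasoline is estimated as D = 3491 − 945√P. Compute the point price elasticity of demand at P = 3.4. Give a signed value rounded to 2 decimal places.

dD/dP = −945/(2√P) = -256.249. At P = 3.4, D = 1748.51.
Ed = (dD/dP)·(P/D) = (-256.249) × (3.4/1748.51) = -0.4982…

-0.50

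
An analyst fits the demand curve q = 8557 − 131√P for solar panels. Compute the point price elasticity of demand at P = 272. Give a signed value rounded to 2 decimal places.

dq/dP = −131/(2√P) = -3.97152. At P = 272, q = 6396.49.
Ed = (dq/dP)·(P/q) = (-3.97152) × (272/6396.49) = -0.1688…

-0.17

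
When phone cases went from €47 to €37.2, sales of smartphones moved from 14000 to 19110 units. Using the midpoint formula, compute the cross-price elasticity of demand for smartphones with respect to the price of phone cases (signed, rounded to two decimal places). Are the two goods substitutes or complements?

%ΔQ_{smartphones} = (19110 − 14000)/avg = 5110/16555 = 0.308668…
%ΔP_{phone cases} = (37.2 − 47)/avg = -9.8/42.1 = -0.232779…
E_cross = (5110/16555) / (-9.8/42.1) = -1.3260…
E_cross < 0 ⇒ the goods are complements.

-1.33; complements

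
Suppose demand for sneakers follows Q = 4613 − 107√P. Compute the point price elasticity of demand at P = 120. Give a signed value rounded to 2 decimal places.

dQ/dP = −107/(2√P) = -4.88386. At P = 120, Q = 3440.87.
Ed = (dQ/dP)·(P/Q) = (-4.88386) × (120/3440.87) = -0.1703…

-0.17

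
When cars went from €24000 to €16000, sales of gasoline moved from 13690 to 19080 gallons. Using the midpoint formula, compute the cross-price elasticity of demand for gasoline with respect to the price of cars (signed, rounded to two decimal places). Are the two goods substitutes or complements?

-0.82; complements

%ΔQ_{gasoline} = (19080 − 13690)/avg = 5390/16385 = 0.328959…
%ΔP_{cars} = (16000 − 24000)/avg = -8000/20000 = -0.4
E_cross = (5390/16385) / (-8000/20000) = -0.8223…
E_cross < 0 ⇒ the goods are complements.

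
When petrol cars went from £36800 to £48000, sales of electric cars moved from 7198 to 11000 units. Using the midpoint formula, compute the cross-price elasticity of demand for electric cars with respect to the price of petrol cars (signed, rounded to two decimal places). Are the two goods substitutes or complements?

1.58; substitutes

%ΔQ_{electric cars} = (11000 − 7198)/avg = 3802/9099 = 0.417848…
%ΔP_{petrol cars} = (48000 − 36800)/avg = 11200/42400 = 0.264150…
E_cross = (3802/9099) / (11200/42400) = 1.5818…
E_cross > 0 ⇒ the goods are substitutes.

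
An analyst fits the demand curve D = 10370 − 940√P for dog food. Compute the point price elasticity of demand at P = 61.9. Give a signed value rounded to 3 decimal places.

dD/dP = −940/(2√P) = -59.7383. At P = 61.9, D = 2974.4.
Ed = (dD/dP)·(P/D) = (-59.7383) × (61.9/2974.4) = -1.24320…

-1.243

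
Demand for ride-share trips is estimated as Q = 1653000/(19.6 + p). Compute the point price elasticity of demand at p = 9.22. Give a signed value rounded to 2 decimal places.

dQ/dp = −1653000/(19.6 + p)² = -1990.15. At p = 9.22, Q = 57356.
Ed = (dQ/dp)·(p/Q) = (-1990.15) × (9.22/57356) = -0.3199…

-0.32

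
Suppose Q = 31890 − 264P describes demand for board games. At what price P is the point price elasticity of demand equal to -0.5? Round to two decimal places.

Ed = −264P/(31890 − 264P). Set this equal to -0.5:
264P = 0.5·(31890 − 264P) ⇒ 264P(1 + 0.5) = 0.5·31890
P = 0.5·31890 / (264·1.5) = 40.2651…

40.27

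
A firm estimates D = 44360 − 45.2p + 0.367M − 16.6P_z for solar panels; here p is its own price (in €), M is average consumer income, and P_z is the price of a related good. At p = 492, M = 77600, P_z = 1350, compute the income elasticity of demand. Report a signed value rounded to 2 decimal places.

At the given values, D = 44360 − 45.2(492) + 0.367(77600) − 16.6(1350) = 28190.8.
∂D/∂M = 0.367.
E = (0.367) × (77600/28190.8) = 1.0102…

1.01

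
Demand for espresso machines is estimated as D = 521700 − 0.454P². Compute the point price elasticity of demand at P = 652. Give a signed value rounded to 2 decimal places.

dD/dP = −2·0.454·P = -592.016. At P = 652, D = 328702.784.
Ed = (dD/dP)·(P/D) = (-592.016) × (652/328702.784) = -1.1742…

-1.17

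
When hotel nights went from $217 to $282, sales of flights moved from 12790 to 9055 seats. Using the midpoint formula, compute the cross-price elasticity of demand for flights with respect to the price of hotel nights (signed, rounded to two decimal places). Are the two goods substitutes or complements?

-1.31; complements

%ΔQ_{flights} = (9055 − 12790)/avg = -3735/10922.5 = -0.341954…
%ΔP_{hotel nights} = (282 − 217)/avg = 65/249.5 = 0.260521…
E_cross = (-3735/10922.5) / (65/249.5) = -1.3125…
E_cross < 0 ⇒ the goods are complements.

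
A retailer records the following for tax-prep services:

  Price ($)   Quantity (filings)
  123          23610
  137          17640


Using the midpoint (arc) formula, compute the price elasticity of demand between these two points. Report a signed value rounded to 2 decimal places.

%ΔQ = (17640 − 23610) / [(23610 + 17640)/2] = -5970/20625 = -0.289454…
%ΔP = (137 − 123) / [(123 + 137)/2] = 14/130 = 0.107692…
Arc Ed = %ΔQ / %ΔP = (-5970/20625) / (14/130) = -2.6877…

-2.69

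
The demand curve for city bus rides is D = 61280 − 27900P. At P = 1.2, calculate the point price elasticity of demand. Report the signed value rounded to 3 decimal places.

dD/dP = −27900. At P = 1.2, D = 61280 − 27900(1.2) = 27800.
Ed = (dD/dP)·(P/D) = −27900 × (1.2/27800) = -1.20431…

-1.204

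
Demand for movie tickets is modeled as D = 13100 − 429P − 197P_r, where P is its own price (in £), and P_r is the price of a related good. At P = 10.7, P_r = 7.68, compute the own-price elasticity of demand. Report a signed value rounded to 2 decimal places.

At the given values, D = 13100 − 429(10.7) − 197(7.68) = 6996.74.
∂D/∂P = −429.
E = (-429) × (10.7/6996.74) = -0.6560…

-0.66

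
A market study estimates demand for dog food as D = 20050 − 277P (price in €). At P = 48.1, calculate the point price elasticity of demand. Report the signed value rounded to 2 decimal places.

dD/dP = −277. At P = 48.1, D = 20050 − 277(48.1) = 6726.3.
Ed = (dD/dP)·(P/D) = −277 × (48.1/6726.3) = -1.9808…

-1.98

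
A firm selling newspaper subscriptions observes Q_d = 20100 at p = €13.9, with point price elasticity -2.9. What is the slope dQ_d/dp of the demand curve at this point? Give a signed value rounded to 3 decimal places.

-4193.525

Ed = (dQ_d/dp)·(p/Q_d) ⇒ dQ_d/dp = Ed·Q_d/p = (-2.9)·20100/13.9 = -4193.52517…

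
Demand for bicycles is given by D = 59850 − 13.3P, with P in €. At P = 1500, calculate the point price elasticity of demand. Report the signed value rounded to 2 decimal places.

-0.50

dD/dP = −13.3. At P = 1500, D = 59850 − 13.3(1500) = 39900.
Ed = (dD/dP)·(P/D) = −13.3 × (1500/39900) = -0.5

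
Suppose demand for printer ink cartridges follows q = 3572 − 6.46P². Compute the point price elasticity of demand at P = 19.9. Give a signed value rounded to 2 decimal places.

-5.05

dq/dP = −2·6.46·P = -257.108. At P = 19.9, q = 1013.7754.
Ed = (dq/dP)·(P/q) = (-257.108) × (19.9/1013.7754) = -5.0469…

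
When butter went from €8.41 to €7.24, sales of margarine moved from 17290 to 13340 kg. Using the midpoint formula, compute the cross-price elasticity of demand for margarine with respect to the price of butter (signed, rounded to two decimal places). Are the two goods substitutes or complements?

1.72; substitutes

%ΔQ_{margarine} = (13340 − 17290)/avg = -3950/15315 = -0.257917…
%ΔP_{butter} = (7.24 − 8.41)/avg = -1.17/7.825 = -0.149520…
E_cross = (-3950/15315) / (-1.17/7.825) = 1.7249…
E_cross > 0 ⇒ the goods are substitutes.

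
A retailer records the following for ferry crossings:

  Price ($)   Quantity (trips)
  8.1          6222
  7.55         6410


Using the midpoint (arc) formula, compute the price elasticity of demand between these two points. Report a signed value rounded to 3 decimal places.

%ΔQ = (6410 − 6222) / [(6222 + 6410)/2] = 188/6316 = 0.029765…
%ΔP = (7.55 − 8.1) / [(8.1 + 7.55)/2] = -0.55/7.825 = -0.070287…
Arc Ed = %ΔQ / %ΔP = (188/6316) / (-0.55/7.825) = -0.42348…

-0.423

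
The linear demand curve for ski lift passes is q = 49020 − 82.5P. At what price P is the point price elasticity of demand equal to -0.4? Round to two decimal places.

Ed = −82.5P/(49020 − 82.5P). Set this equal to -0.4:
82.5P = 0.4·(49020 − 82.5P) ⇒ 82.5P(1 + 0.4) = 0.4·49020
P = 0.4·49020 / (82.5·1.4) = 169.7662…

169.77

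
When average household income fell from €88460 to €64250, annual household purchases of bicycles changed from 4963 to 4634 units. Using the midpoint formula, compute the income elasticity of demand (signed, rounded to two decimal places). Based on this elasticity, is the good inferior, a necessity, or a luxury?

0.22; necessity

%ΔQ = (4634 − 4963)/[( 4963 + 4634)/2] = -329/4798.5 = -0.068563…
%ΔIncome = (64250 − 88460)/[( 88460 + 64250)/2] = -24210/76355 = -0.317071…
E_income = (-329/4798.5) / (-24210/76355) = 0.2162…
0 < E_income < 1 ⇒ normal good, necessity.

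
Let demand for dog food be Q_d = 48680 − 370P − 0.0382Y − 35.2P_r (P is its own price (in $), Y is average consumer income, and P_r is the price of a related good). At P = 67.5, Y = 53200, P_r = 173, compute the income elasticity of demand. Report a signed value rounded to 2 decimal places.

-0.13

At the given values, Q_d = 48680 − 370(67.5) − 0.0382(53200) − 35.2(173) = 15583.16.
∂Q_d/∂Y = -0.0382.
E = (-0.0382) × (53200/15583.16) = -0.1304…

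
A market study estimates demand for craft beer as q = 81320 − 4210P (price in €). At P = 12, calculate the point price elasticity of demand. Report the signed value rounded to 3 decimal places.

-1.640

dq/dP = −4210. At P = 12, q = 81320 − 4210(12) = 30800.
Ed = (dq/dP)·(P/q) = −4210 × (12/30800) = -1.64025…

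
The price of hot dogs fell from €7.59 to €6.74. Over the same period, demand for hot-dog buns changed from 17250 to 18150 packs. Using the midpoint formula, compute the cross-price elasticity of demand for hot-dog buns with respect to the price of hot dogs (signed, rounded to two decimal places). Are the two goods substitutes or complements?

%ΔQ_{hot-dog buns} = (18150 − 17250)/avg = 900/17700 = 0.050847…
%ΔP_{hot dogs} = (6.74 − 7.59)/avg = -0.85/7.165 = -0.118632…
E_cross = (900/17700) / (-0.85/7.165) = -0.4286…
E_cross < 0 ⇒ the goods are complements.

-0.43; complements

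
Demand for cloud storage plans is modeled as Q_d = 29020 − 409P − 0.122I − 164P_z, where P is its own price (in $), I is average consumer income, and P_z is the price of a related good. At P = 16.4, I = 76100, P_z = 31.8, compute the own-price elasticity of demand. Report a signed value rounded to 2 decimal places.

At the given values, Q_d = 29020 − 409(16.4) − 0.122(76100) − 164(31.8) = 7813.
∂Q_d/∂P = −409.
E = (-409) × (16.4/7813) = -0.8585…

-0.86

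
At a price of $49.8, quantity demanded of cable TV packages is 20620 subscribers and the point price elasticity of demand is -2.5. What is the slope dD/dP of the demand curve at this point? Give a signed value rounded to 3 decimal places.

Ed = (dD/dP)·(P/D) ⇒ dD/dP = Ed·D/P = (-2.5)·20620/49.8 = -1035.14056…

-1035.141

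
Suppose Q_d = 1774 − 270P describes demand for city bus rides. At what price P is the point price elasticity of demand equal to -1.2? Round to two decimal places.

Ed = −270P/(1774 − 270P). Set this equal to -1.2:
270P = 1.2·(1774 − 270P) ⇒ 270P(1 + 1.2) = 1.2·1774
P = 1.2·1774 / (270·2.2) = 3.5838…

3.58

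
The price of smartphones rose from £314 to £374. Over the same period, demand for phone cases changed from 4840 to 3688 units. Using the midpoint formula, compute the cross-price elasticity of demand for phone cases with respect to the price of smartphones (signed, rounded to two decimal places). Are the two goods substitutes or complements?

%ΔQ_{phone cases} = (3688 − 4840)/avg = -1152/4264 = -0.270168…
%ΔP_{smartphones} = (374 − 314)/avg = 60/344 = 0.174418…
E_cross = (-1152/4264) / (60/344) = -1.5489…
E_cross < 0 ⇒ the goods are complements.

-1.55; complements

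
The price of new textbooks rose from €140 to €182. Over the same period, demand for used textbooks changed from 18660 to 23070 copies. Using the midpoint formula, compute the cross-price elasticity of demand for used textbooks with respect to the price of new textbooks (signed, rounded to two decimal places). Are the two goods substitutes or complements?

%ΔQ_{used textbooks} = (23070 − 18660)/avg = 4410/20865 = 0.211358…
%ΔP_{new textbooks} = (182 − 140)/avg = 42/161 = 0.260869…
E_cross = (4410/20865) / (42/161) = 0.8102…
E_cross > 0 ⇒ the goods are substitutes.

0.81; substitutes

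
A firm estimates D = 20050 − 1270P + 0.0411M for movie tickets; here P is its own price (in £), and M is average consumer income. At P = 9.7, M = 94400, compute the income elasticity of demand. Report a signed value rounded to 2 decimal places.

At the given values, D = 20050 − 1270(9.7) + 0.0411(94400) = 11610.84.
∂D/∂M = 0.0411.
E = (0.0411) × (94400/11610.84) = 0.3341…

0.33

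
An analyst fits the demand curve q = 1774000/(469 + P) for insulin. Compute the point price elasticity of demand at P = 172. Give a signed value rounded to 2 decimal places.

-0.27

dq/dP = −1774000/(469 + P)² = -4.31755. At P = 172, q = 2767.55.
Ed = (dq/dP)·(P/q) = (-4.31755) × (172/2767.55) = -0.2683…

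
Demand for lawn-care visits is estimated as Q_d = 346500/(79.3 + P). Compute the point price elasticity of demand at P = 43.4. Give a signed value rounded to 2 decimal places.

-0.35

dQ_d/dP = −346500/(79.3 + P)² = -23.0152. At P = 43.4, Q_d = 2823.96.
Ed = (dQ_d/dP)·(P/Q_d) = (-23.0152) × (43.4/2823.96) = -0.3537…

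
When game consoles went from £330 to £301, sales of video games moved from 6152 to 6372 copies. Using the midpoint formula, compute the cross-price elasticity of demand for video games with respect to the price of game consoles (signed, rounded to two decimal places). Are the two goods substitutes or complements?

%ΔQ_{video games} = (6372 − 6152)/avg = 220/6262 = 0.035132…
%ΔP_{game consoles} = (301 − 330)/avg = -29/315.5 = -0.091917…
E_cross = (220/6262) / (-29/315.5) = -0.3822…
E_cross < 0 ⇒ the goods are complements.

-0.38; complements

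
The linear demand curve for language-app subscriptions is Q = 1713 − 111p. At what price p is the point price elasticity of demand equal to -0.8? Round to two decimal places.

Ed = −111p/(1713 − 111p). Set this equal to -0.8:
111p = 0.8·(1713 − 111p) ⇒ 111p(1 + 0.8) = 0.8·1713
p = 0.8·1713 / (111·1.8) = 6.8588…

6.86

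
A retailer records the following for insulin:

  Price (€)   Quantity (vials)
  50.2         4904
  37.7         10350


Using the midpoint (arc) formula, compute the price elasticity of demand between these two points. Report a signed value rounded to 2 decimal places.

%ΔQ = (10350 − 4904) / [(4904 + 10350)/2] = 5446/7627 = 0.714042…
%ΔP = (37.7 − 50.2) / [(50.2 + 37.7)/2] = -12.5/43.95 = -0.284414…
Arc Ed = %ΔQ / %ΔP = (5446/7627) / (-12.5/43.95) = -2.5105…

-2.51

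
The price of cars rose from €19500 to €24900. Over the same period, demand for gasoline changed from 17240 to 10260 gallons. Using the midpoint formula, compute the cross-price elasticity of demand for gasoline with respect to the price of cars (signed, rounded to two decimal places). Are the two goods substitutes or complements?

-2.09; complements

%ΔQ_{gasoline} = (10260 − 17240)/avg = -6980/13750 = -0.507636…
%ΔP_{cars} = (24900 − 19500)/avg = 5400/22200 = 0.243243…
E_cross = (-6980/13750) / (5400/22200) = -2.0869…
E_cross < 0 ⇒ the goods are complements.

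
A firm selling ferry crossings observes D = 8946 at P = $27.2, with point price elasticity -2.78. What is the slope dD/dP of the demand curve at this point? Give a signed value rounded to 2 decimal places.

-914.33

Ed = (dD/dP)·(P/D) ⇒ dD/dP = Ed·D/P = (-2.78)·8946/27.2 = -914.3338…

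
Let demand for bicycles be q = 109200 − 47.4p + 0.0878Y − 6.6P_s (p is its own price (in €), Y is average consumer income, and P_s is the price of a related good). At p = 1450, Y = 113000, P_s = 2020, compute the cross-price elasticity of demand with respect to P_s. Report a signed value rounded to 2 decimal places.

At the given values, q = 109200 − 47.4(1450) + 0.0878(113000) − 6.6(2020) = 37059.4.
∂q/∂P_s = -6.6.
E = (-6.6) × (2020/37059.4) = -0.3597…

-0.36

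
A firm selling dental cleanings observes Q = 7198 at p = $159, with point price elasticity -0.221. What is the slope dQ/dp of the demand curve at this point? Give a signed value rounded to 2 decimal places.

-10.00

Ed = (dQ/dp)·(p/Q) ⇒ dQ/dp = Ed·Q/p = (-0.221)·7198/159 = -10.0047…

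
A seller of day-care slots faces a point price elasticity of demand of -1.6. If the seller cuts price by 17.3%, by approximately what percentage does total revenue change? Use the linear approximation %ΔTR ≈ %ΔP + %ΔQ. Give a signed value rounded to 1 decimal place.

+10.4%

%ΔQ ≈ Ed × %ΔP = (-1.6) × (-17.3%) = +27.6800%
%ΔTR ≈ %ΔP + %ΔQ = (-17.3%) + (+27.6800%) = +10.3800%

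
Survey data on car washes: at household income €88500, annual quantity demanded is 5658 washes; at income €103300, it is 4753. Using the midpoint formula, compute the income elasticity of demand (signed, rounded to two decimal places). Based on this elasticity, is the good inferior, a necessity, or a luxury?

%ΔQ = (4753 − 5658)/[( 5658 + 4753)/2] = -905/5205.5 = -0.173854…
%ΔIncome = (103300 − 88500)/[( 88500 + 103300)/2] = 14800/95900 = 0.154327…
E_income = (-905/5205.5) / (14800/95900) = -1.1265…
E_income < 0 ⇒ inferior good.

-1.13; inferior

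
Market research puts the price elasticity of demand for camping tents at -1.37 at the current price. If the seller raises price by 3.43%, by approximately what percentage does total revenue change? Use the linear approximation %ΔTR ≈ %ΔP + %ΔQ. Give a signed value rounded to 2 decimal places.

%ΔQ ≈ Ed × %ΔP = (-1.37) × (+3.43%) = -4.6991%
%ΔTR ≈ %ΔP + %ΔQ = (+3.43%) + (-4.6991%) = -1.2691%

-1.27%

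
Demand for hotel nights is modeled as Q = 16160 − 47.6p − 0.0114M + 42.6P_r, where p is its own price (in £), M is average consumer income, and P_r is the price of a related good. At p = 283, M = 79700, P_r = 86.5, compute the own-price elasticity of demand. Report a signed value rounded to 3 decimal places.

At the given values, Q = 16160 − 47.6(283) − 0.0114(79700) + 42.6(86.5) = 5465.52.
∂Q/∂p = −47.6.
E = (-47.6) × (283/5465.52) = -2.46468…

-2.465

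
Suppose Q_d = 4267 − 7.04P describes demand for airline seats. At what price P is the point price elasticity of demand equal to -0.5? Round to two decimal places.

202.04

Ed = −7.04P/(4267 − 7.04P). Set this equal to -0.5:
7.04P = 0.5·(4267 − 7.04P) ⇒ 7.04P(1 + 0.5) = 0.5·4267
P = 0.5·4267 / (7.04·1.5) = 202.0359…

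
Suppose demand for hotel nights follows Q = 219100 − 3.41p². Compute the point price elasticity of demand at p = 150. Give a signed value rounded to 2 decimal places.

dQ/dp = −2·3.41·p = -1023. At p = 150, Q = 142375.
Ed = (dQ/dp)·(p/Q) = (-1023) × (150/142375) = -1.0777…

-1.08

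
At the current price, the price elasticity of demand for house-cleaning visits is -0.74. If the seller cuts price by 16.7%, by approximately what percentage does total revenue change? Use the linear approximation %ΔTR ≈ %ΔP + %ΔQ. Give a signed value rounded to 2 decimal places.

%ΔQ ≈ Ed × %ΔP = (-0.74) × (-16.7%) = +12.3580%
%ΔTR ≈ %ΔP + %ΔQ = (-16.7%) + (+12.3580%) = -4.3420%

-4.34%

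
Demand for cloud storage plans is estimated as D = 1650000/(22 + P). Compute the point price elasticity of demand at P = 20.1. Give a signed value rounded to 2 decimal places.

-0.48

dD/dP = −1650000/(22 + P)² = -930.936. At P = 20.1, D = 39192.4.
Ed = (dD/dP)·(P/D) = (-930.936) × (20.1/39192.4) = -0.4774…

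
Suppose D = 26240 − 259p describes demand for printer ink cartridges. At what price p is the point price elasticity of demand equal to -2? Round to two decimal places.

67.54

Ed = −259p/(26240 − 259p). Set this equal to -2:
259p = 2·(26240 − 259p) ⇒ 259p(1 + 2) = 2·26240
p = 2·26240 / (259·3) = 67.5418…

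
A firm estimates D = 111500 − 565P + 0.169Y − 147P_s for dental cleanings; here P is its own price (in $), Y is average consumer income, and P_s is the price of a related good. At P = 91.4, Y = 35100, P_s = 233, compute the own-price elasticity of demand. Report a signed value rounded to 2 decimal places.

At the given values, D = 111500 − 565(91.4) + 0.169(35100) − 147(233) = 31539.9.
∂D/∂P = −565.
E = (-565) × (91.4/31539.9) = -1.6373…

-1.64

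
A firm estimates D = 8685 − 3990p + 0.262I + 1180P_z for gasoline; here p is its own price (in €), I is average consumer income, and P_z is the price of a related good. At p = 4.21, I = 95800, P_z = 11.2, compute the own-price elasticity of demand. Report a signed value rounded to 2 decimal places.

-0.56

At the given values, D = 8685 − 3990(4.21) + 0.262(95800) + 1180(11.2) = 30202.7.
∂D/∂p = −3990.
E = (-3990) × (4.21/30202.7) = -0.5561…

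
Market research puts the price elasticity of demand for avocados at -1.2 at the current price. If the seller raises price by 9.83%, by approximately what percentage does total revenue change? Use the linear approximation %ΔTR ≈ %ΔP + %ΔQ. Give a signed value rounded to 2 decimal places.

-1.97%

%ΔQ ≈ Ed × %ΔP = (-1.2) × (+9.83%) = -11.7960%
%ΔTR ≈ %ΔP + %ΔQ = (+9.83%) + (-11.7960%) = -1.9660%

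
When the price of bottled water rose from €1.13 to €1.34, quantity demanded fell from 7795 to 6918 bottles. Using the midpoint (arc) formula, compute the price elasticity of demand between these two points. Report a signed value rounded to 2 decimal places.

%ΔQ = (6918 − 7795) / [(7795 + 6918)/2] = -877/7356.5 = -0.119214…
%ΔP = (1.34 − 1.13) / [(1.13 + 1.34)/2] = 0.21/1.235 = 0.170040…
Arc Ed = %ΔQ / %ΔP = (-877/7356.5) / (0.21/1.235) = -0.7010…

-0.70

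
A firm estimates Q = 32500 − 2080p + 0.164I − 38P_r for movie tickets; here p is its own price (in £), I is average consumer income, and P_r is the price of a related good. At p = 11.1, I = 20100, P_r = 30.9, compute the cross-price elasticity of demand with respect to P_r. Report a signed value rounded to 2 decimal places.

At the given values, Q = 32500 − 2080(11.1) + 0.164(20100) − 38(30.9) = 11534.2.
∂Q/∂P_r = -38.
E = (-38) × (30.9/11534.2) = -0.1018…

-0.10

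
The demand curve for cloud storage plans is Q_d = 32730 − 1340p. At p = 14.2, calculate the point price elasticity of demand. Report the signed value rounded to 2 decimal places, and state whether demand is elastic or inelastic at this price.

-1.39; elastic

dQ_d/dp = −1340. At p = 14.2, Q_d = 32730 − 1340(14.2) = 13702.
Ed = (dQ_d/dp)·(p/Q_d) = −1340 × (14.2/13702) = -1.3887…
|Ed| = 1.39 > 1, so demand is elastic.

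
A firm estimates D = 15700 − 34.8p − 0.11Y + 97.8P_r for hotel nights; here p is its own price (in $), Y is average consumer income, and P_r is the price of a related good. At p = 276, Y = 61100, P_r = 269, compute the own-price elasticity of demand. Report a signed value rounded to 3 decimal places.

At the given values, D = 15700 − 34.8(276) − 0.11(61100) + 97.8(269) = 25682.4.
∂D/∂p = −34.8.
E = (-34.8) × (276/25682.4) = -0.37398…

-0.374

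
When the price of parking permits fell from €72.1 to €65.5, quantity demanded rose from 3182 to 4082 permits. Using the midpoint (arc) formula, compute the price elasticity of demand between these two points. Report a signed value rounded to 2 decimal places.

-2.58

%ΔQ = (4082 − 3182) / [(3182 + 4082)/2] = 900/3632 = 0.247797…
%ΔP = (65.5 − 72.1) / [(72.1 + 65.5)/2] = -6.6/68.8 = -0.095930…
Arc Ed = %ΔQ / %ΔP = (900/3632) / (-6.6/68.8) = -2.5830…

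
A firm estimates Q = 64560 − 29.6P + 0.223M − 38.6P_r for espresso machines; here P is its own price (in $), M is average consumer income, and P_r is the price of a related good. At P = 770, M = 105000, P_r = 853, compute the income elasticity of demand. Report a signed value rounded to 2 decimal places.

0.73

At the given values, Q = 64560 − 29.6(770) + 0.223(105000) − 38.6(853) = 32257.2.
∂Q/∂M = 0.223.
E = (0.223) × (105000/32257.2) = 0.7258…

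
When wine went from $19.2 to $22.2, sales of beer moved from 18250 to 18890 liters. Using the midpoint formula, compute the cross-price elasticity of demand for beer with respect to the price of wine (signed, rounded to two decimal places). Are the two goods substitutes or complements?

%ΔQ_{beer} = (18890 − 18250)/avg = 640/18570 = 0.034464…
%ΔP_{wine} = (22.2 − 19.2)/avg = 3/20.7 = 0.144927…
E_cross = (640/18570) / (3/20.7) = 0.2378…
E_cross > 0 ⇒ the goods are substitutes.

0.24; substitutes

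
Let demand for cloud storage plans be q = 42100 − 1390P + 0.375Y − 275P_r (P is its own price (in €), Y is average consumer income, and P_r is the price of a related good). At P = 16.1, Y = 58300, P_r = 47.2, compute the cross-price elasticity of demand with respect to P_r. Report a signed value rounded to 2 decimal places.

-0.45

At the given values, q = 42100 − 1390(16.1) + 0.375(58300) − 275(47.2) = 28603.5.
∂q/∂P_r = -275.
E = (-275) × (47.2/28603.5) = -0.4537…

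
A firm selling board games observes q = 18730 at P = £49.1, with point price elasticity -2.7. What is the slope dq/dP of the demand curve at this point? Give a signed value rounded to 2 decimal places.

-1029.96

Ed = (dq/dP)·(P/q) ⇒ dq/dP = Ed·q/P = (-2.7)·18730/49.1 = -1029.9592…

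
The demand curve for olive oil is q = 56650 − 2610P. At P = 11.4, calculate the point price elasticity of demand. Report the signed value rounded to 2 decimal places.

-1.11

dq/dP = −2610. At P = 11.4, q = 56650 − 2610(11.4) = 26896.
Ed = (dq/dP)·(P/q) = −2610 × (11.4/26896) = -1.1062…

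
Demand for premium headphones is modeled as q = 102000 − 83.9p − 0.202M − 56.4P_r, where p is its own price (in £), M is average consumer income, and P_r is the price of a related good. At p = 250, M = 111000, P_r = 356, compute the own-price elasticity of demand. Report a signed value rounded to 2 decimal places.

-0.54

At the given values, q = 102000 − 83.9(250) − 0.202(111000) − 56.4(356) = 38524.6.
∂q/∂p = −83.9.
E = (-83.9) × (250/38524.6) = -0.5444…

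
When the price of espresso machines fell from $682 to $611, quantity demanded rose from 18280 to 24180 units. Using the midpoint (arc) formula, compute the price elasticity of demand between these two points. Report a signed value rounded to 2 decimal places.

-2.53

%ΔQ = (24180 − 18280) / [(18280 + 24180)/2] = 5900/21230 = 0.277908…
%ΔP = (611 − 682) / [(682 + 611)/2] = -71/646.5 = -0.109822…
Arc Ed = %ΔQ / %ΔP = (5900/21230) / (-71/646.5) = -2.5305…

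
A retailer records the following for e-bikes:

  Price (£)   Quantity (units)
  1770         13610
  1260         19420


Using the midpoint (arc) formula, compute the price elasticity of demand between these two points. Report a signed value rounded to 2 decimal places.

%ΔQ = (19420 − 13610) / [(13610 + 19420)/2] = 5810/16515 = 0.351801…
%ΔP = (1260 − 1770) / [(1770 + 1260)/2] = -510/1515 = -0.336633…
Arc Ed = %ΔQ / %ΔP = (5810/16515) / (-510/1515) = -1.0450…

-1.05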